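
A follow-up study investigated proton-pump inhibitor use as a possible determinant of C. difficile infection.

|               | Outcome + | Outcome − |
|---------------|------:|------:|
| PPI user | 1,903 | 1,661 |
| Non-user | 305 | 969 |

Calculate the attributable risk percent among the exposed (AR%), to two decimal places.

55.16

Cells: a = 1903, b = 1661, c = 305, d = 969.
Risk in exposed = 1903/3564 = 0.53395; risk in unexposed = 305/1274 = 0.23940.
RR = 0.53395/0.23940 = 2.23034
AR% = (RR − 1)/RR × 100 = (2.23034 − 1)/2.23034 × 100 = 55.1637%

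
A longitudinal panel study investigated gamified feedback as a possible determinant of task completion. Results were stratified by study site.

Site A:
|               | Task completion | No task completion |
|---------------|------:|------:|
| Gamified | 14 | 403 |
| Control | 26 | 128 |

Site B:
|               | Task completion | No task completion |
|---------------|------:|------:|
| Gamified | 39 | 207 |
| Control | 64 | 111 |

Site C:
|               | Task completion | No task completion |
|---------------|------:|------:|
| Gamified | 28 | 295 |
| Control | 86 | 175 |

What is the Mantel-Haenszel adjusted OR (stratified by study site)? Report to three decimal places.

OR_MH = Σ(aᵢdᵢ/nᵢ) / Σ(bᵢcᵢ/nᵢ), where nᵢ is the stratum total.
Stratum 1 (Site A): n = 571; a·d/n = 14·128/571 = 3.1384; b·c/n = 403·26/571 = 18.3503
Stratum 2 (Site B): n = 421; a·d/n = 39·111/421 = 10.2827; b·c/n = 207·64/421 = 31.4679
Stratum 3 (Site C): n = 584; a·d/n = 28·175/584 = 8.3904; b·c/n = 295·86/584 = 43.4418
OR_MH = (3.1384 + 10.2827 + 8.3904) / (18.3503 + 31.4679 + 43.4418) = 21.8114 / 93.2600 = 0.23388

0.234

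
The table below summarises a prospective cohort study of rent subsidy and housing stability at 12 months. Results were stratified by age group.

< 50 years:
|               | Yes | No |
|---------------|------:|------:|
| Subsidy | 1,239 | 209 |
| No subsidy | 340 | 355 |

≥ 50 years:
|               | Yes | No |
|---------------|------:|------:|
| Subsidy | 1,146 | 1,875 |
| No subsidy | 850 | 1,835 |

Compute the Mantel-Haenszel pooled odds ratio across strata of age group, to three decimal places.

OR_MH = Σ(aᵢdᵢ/nᵢ) / Σ(bᵢcᵢ/nᵢ), where nᵢ is the stratum total.
Stratum 1 (< 50 years): n = 2143; a·d/n = 1239·355/2143 = 205.2473; b·c/n = 209·340/2143 = 33.1591
Stratum 2 (≥ 50 years): n = 5706; a·d/n = 1146·1835/5706 = 368.5436; b·c/n = 1875·850/5706 = 279.3113
OR_MH = (205.2473 + 368.5436) / (33.1591 + 279.3113) = 573.7910 / 312.4704 = 1.83631

1.836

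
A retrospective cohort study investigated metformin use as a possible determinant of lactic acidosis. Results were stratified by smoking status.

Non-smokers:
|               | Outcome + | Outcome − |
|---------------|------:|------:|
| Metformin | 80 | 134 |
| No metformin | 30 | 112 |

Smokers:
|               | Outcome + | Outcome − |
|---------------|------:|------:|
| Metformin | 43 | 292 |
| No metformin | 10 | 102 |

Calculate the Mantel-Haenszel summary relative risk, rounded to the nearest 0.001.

RR_MH = Σ(aᵢ·n₀ᵢ/nᵢ) / Σ(cᵢ·n₁ᵢ/nᵢ), with n₁ᵢ = aᵢ+bᵢ (exposed), n₀ᵢ = cᵢ+dᵢ (unexposed), nᵢ = n₁ᵢ+n₀ᵢ.
Stratum 1 (Non-smokers): n₁ = 214, n₀ = 142, n = 356; a·n₀/n = 80·142/356 = 31.9101; c·n₁/n = 30·214/356 = 18.0337
Stratum 2 (Smokers): n₁ = 335, n₀ = 112, n = 447; a·n₀/n = 43·112/447 = 10.7740; c·n₁/n = 10·335/447 = 7.4944
RR_MH = (31.9101 + 10.7740) / (18.0337 + 7.4944) = 42.6842 / 25.5281 = 1.67205

1.672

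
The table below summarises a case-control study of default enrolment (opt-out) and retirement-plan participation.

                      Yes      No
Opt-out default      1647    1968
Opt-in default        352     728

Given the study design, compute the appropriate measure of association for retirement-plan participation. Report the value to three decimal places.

Cells: a = 1647, b = 1968, c = 352, d = 728.
This is a case-control study: participants were sampled on outcome status, so risks in the source population cannot be estimated directly — relative risk is not valid here. The odds ratio is the appropriate measure.
OR = (a·d)/(b·c) = (1647 × 728) / (1968 × 352) = 1199016 / 692736 = 1.73084

1.731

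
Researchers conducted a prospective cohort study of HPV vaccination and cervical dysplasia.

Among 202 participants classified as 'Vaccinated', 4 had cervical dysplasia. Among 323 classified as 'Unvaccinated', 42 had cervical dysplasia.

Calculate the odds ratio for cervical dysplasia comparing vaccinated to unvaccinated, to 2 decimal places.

From the description: a = 4, b = 198, c = 42, d = 281.
OR = (a·d)/(b·c) = (4 × 281) / (198 × 42) = 1124 / 8316 = 0.13516
Exposure is associated with lower odds of cervical dysplasia (OR = 0.14 < 1).

0.14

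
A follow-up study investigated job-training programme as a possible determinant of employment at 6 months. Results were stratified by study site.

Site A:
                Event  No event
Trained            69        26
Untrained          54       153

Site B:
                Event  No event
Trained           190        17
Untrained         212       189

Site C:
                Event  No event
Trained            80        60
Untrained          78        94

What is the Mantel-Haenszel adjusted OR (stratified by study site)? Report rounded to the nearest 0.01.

OR_MH = Σ(aᵢdᵢ/nᵢ) / Σ(bᵢcᵢ/nᵢ), where nᵢ is the stratum total.
Stratum 1 (Site A): n = 302; a·d/n = 69·153/302 = 34.9570; b·c/n = 26·54/302 = 4.6490
Stratum 2 (Site B): n = 608; a·d/n = 190·189/608 = 59.0625; b·c/n = 17·212/608 = 5.9276
Stratum 3 (Site C): n = 312; a·d/n = 80·94/312 = 24.1026; b·c/n = 60·78/312 = 15.0000
OR_MH = (34.9570 + 59.0625 + 24.1026) / (4.6490 + 5.9276 + 15.0000) = 118.1220 / 25.5766 = 4.61836

4.62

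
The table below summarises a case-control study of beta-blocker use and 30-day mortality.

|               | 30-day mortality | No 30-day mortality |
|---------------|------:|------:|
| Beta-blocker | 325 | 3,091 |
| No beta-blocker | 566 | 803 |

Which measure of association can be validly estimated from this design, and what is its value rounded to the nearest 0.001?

Cells: a = 325, b = 3091, c = 566, d = 803.
This is a case-control study: participants were sampled on outcome status, so risks in the source population cannot be estimated directly — relative risk is not valid here. The odds ratio is the appropriate measure.
OR = (a·d)/(b·c) = (325 × 803) / (3091 × 566) = 260975 / 1749506 = 0.14917

0.149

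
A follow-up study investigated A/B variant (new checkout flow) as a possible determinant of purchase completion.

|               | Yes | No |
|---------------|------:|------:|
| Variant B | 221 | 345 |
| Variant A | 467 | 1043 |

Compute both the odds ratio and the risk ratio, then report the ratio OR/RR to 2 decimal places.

1.13

Cells: a = 221, b = 345, c = 467, d = 1043.
OR = (221·1043)/(345·467) = 230503/161115 = 1.43067
Risk in exposed = 221/566 = 0.39046; risk in unexposed = 467/1510 = 0.30927; RR = 1.26251
OR/RR = 1.43067 / 1.26251 = 1.13320
The outcome is not rare, so the OR lies further from 1 than the RR.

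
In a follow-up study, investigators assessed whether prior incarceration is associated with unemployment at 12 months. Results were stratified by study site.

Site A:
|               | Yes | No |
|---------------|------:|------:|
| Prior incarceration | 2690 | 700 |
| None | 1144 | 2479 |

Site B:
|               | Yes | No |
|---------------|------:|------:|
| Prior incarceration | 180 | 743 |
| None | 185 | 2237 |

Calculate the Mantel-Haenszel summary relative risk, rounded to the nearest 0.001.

2.516

RR_MH = Σ(aᵢ·n₀ᵢ/nᵢ) / Σ(cᵢ·n₁ᵢ/nᵢ), with n₁ᵢ = aᵢ+bᵢ (exposed), n₀ᵢ = cᵢ+dᵢ (unexposed), nᵢ = n₁ᵢ+n₀ᵢ.
Stratum 1 (Site A): n₁ = 3390, n₀ = 3623, n = 7013; a·n₀/n = 2690·3623/7013 = 1389.6863; c·n₁/n = 1144·3390/7013 = 552.9959
Stratum 2 (Site B): n₁ = 923, n₀ = 2422, n = 3345; a·n₀/n = 180·2422/3345 = 130.3318; c·n₁/n = 185·923/3345 = 51.0478
RR_MH = (1389.6863 + 130.3318) / (552.9959 + 51.0478) = 1520.0181 / 604.0437 = 2.51640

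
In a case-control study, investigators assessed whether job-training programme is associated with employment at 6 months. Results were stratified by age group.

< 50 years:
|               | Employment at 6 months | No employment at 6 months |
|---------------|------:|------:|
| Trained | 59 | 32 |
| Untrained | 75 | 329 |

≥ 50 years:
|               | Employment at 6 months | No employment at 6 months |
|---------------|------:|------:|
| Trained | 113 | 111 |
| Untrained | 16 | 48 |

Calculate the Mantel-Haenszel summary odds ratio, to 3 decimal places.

5.270

OR_MH = Σ(aᵢdᵢ/nᵢ) / Σ(bᵢcᵢ/nᵢ), where nᵢ is the stratum total.
Stratum 1 (< 50 years): n = 495; a·d/n = 59·329/495 = 39.2141; b·c/n = 32·75/495 = 4.8485
Stratum 2 (≥ 50 years): n = 288; a·d/n = 113·48/288 = 18.8333; b·c/n = 111·16/288 = 6.1667
OR_MH = (39.2141 + 18.8333) / (4.8485 + 6.1667) = 58.0475 / 11.0152 = 5.26978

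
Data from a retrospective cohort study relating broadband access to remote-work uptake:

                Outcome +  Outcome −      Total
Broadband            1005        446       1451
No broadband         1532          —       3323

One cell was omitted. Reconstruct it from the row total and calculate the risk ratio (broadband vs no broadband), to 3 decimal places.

The missing cell is in the unexposed row: 3323 − 1532 = 1791.
So a = 1005, b = 446, c = 1532, d = 1791.
RR = [a/(a+b)] / [c/(c+d)] = (1005/1451) / (1532/3323) = 0.69263/0.46103 = 1.50235

1.502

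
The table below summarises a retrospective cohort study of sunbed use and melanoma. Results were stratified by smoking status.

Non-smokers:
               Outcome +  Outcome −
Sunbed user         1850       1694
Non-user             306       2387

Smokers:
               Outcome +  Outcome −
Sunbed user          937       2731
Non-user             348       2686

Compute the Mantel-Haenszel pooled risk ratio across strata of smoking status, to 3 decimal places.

3.357

RR_MH = Σ(aᵢ·n₀ᵢ/nᵢ) / Σ(cᵢ·n₁ᵢ/nᵢ), with n₁ᵢ = aᵢ+bᵢ (exposed), n₀ᵢ = cᵢ+dᵢ (unexposed), nᵢ = n₁ᵢ+n₀ᵢ.
Stratum 1 (Non-smokers): n₁ = 3544, n₀ = 2693, n = 6237; a·n₀/n = 1850·2693/6237 = 798.7895; c·n₁/n = 306·3544/6237 = 173.8759
Stratum 2 (Smokers): n₁ = 3668, n₀ = 3034, n = 6702; a·n₀/n = 937·3034/6702 = 424.1805; c·n₁/n = 348·3668/6702 = 190.4602
RR_MH = (798.7895 + 424.1805) / (173.8759 + 190.4602) = 1222.9700 / 364.3361 = 3.35671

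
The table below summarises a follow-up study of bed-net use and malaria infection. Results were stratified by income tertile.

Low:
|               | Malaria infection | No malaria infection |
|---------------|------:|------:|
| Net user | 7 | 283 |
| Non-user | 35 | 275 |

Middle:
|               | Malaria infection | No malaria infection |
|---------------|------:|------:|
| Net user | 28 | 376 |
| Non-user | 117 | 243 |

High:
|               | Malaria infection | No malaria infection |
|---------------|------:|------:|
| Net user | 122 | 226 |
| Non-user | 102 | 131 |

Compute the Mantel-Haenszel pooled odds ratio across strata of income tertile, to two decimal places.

0.35

OR_MH = Σ(aᵢdᵢ/nᵢ) / Σ(bᵢcᵢ/nᵢ), where nᵢ is the stratum total.
Stratum 1 (Low): n = 600; a·d/n = 7·275/600 = 3.2083; b·c/n = 283·35/600 = 16.5083
Stratum 2 (Middle): n = 764; a·d/n = 28·243/764 = 8.9058; b·c/n = 376·117/764 = 57.5812
Stratum 3 (High): n = 581; a·d/n = 122·131/581 = 27.5077; b·c/n = 226·102/581 = 39.6764
OR_MH = (3.2083 + 8.9058 + 27.5077) / (16.5083 + 57.5812 + 39.6764) = 39.6218 / 113.7659 = 0.34828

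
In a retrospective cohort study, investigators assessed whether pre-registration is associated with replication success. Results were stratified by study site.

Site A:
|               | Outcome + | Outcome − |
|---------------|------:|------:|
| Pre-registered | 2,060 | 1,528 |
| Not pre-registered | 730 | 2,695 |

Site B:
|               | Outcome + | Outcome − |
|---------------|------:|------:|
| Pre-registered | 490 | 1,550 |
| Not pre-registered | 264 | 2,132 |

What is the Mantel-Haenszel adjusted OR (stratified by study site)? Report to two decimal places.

OR_MH = Σ(aᵢdᵢ/nᵢ) / Σ(bᵢcᵢ/nᵢ), where nᵢ is the stratum total.
Stratum 1 (Site A): n = 7013; a·d/n = 2060·2695/7013 = 791.6298; b·c/n = 1528·730/7013 = 159.0532
Stratum 2 (Site B): n = 4436; a·d/n = 490·2132/4436 = 235.5005; b·c/n = 1550·264/4436 = 92.2453
OR_MH = (791.6298 + 235.5005) / (159.0532 + 92.2453) = 1027.1303 / 251.2985 = 4.08729

4.09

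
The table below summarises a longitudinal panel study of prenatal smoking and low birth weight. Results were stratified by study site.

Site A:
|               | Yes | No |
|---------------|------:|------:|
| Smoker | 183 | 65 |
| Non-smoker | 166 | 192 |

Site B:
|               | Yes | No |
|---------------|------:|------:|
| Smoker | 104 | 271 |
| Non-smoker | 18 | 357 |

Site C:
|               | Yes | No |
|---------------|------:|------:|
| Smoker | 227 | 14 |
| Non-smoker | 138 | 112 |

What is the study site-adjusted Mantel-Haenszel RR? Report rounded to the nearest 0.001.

RR_MH = Σ(aᵢ·n₀ᵢ/nᵢ) / Σ(cᵢ·n₁ᵢ/nᵢ), with n₁ᵢ = aᵢ+bᵢ (exposed), n₀ᵢ = cᵢ+dᵢ (unexposed), nᵢ = n₁ᵢ+n₀ᵢ.
Stratum 1 (Site A): n₁ = 248, n₀ = 358, n = 606; a·n₀/n = 183·358/606 = 108.1089; c·n₁/n = 166·248/606 = 67.9340
Stratum 2 (Site B): n₁ = 375, n₀ = 375, n = 750; a·n₀/n = 104·375/750 = 52.0000; c·n₁/n = 18·375/750 = 9.0000
Stratum 3 (Site C): n₁ = 241, n₀ = 250, n = 491; a·n₀/n = 227·250/491 = 115.5804; c·n₁/n = 138·241/491 = 67.7352
RR_MH = (108.1089 + 52.0000 + 115.5804) / (67.9340 + 9.0000 + 67.7352) = 275.6894 / 144.6692 = 1.90565

1.906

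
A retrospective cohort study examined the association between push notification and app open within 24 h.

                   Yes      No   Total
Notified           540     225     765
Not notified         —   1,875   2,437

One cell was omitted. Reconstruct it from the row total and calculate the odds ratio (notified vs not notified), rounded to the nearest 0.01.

8.01

The missing cell is in the unexposed row: 2437 − 1875 = 562.
So a = 540, b = 225, c = 562, d = 1875.
OR = (a·d)/(b·c) = (540 × 1875) / (225 × 562) = 1012500 / 126450 = 8.00712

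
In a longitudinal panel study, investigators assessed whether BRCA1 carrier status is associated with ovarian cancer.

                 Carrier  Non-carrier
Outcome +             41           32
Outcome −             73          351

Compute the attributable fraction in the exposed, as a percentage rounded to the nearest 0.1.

76.8

Reading the table with exposure as columns: a = 41 (Carrier, case), b = 73 (Carrier, non-case), c = 32 (Non-carrier, case), d = 351.
Risk in exposed = 41/114 = 0.35965; risk in unexposed = 32/383 = 0.08355.
RR = 0.35965/0.08355 = 4.30455
AR% = (RR − 1)/RR × 100 = (4.30455 − 1)/4.30455 × 100 = 76.7688%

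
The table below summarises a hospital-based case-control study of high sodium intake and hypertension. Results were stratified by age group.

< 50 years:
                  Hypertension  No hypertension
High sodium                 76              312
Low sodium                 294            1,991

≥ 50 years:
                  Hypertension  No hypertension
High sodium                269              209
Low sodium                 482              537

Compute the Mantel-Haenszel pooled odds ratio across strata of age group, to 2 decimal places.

1.51

OR_MH = Σ(aᵢdᵢ/nᵢ) / Σ(bᵢcᵢ/nᵢ), where nᵢ is the stratum total.
Stratum 1 (< 50 years): n = 2673; a·d/n = 76·1991/2673 = 56.6091; b·c/n = 312·294/2673 = 34.3165
Stratum 2 (≥ 50 years): n = 1497; a·d/n = 269·537/1497 = 96.4950; b·c/n = 209·482/1497 = 67.2933
OR_MH = (56.6091 + 96.4950) / (34.3165 + 67.2933) = 153.1040 / 101.6098 = 1.50678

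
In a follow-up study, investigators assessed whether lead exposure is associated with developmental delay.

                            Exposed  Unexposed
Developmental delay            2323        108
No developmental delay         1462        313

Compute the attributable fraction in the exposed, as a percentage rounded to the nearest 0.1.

58.2

Reading the table with exposure as columns: a = 2323 (Exposed, case), b = 1462 (Exposed, non-case), c = 108 (Unexposed, case), d = 313.
Risk in exposed = 2323/3785 = 0.61374; risk in unexposed = 108/421 = 0.25653.
RR = 0.61374/0.25653 = 2.39244
AR% = (RR − 1)/RR × 100 = (2.39244 − 1)/2.39244 × 100 = 58.2017%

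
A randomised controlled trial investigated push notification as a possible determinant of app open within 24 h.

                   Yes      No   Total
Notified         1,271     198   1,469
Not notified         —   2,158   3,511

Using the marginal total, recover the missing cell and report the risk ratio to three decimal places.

The missing cell is in the unexposed row: 3511 − 2158 = 1353.
So a = 1271, b = 198, c = 1353, d = 2158.
RR = [a/(a+b)] / [c/(c+d)] = (1271/1469) / (1353/3511) = 0.86521/0.38536 = 2.24521

2.245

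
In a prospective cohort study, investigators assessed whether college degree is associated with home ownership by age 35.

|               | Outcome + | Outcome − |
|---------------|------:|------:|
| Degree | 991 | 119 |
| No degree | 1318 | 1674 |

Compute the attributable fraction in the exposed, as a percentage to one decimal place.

50.7

Cells: a = 991, b = 119, c = 1318, d = 1674.
Risk in exposed = 991/1110 = 0.89279; risk in unexposed = 1318/2992 = 0.44051.
RR = 0.89279/0.44051 = 2.02673
AR% = (RR − 1)/RR × 100 = (2.02673 − 1)/2.02673 × 100 = 50.6595%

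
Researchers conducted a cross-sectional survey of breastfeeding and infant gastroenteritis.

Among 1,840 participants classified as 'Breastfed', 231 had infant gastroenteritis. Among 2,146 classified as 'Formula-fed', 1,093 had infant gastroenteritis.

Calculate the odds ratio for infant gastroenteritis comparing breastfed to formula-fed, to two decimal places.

0.14

From the description: a = 231, b = 1609, c = 1093, d = 1053.
OR = (a·d)/(b·c) = (231 × 1053) / (1609 × 1093) = 243243 / 1758637 = 0.13831
Exposure is associated with lower odds of infant gastroenteritis (OR = 0.14 < 1).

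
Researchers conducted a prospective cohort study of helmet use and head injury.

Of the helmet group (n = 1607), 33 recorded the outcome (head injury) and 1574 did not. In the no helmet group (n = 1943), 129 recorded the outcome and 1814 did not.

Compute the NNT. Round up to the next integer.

Risk in treated group = 33/1607 = 0.02054; risk in control = 129/1943 = 0.06639.
Absolute risk reduction = 0.06639 − 0.02054 = 0.04586
NNT = 1 / ARR = 1 / 0.04586 = 21.807 → round up → 22

22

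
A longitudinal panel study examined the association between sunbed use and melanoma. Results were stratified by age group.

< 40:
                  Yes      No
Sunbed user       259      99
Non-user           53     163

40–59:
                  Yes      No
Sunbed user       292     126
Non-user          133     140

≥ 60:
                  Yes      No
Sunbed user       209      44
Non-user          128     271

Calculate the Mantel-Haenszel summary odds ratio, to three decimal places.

OR_MH = Σ(aᵢdᵢ/nᵢ) / Σ(bᵢcᵢ/nᵢ), where nᵢ is the stratum total.
Stratum 1 (< 40): n = 574; a·d/n = 259·163/574 = 73.5488; b·c/n = 99·53/574 = 9.1411
Stratum 2 (40–59): n = 691; a·d/n = 292·140/691 = 59.1606; b·c/n = 126·133/691 = 24.2518
Stratum 3 (≥ 60): n = 652; a·d/n = 209·271/652 = 86.8696; b·c/n = 44·128/652 = 8.6380
OR_MH = (73.5488 + 59.1606 + 86.8696) / (9.1411 + 24.2518 + 8.6380) = 219.5790 / 42.0310 = 5.22422

5.224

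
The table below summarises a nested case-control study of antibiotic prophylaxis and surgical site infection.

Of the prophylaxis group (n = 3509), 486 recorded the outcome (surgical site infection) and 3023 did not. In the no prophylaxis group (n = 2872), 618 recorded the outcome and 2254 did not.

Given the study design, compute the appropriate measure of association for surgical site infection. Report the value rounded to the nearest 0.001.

From the description: a = 486, b = 3023, c = 618, d = 2254.
This is a nested case-control study: participants were sampled on outcome status, so risks in the source population cannot be estimated directly — relative risk is not valid here. The odds ratio is the appropriate measure.
OR = (a·d)/(b·c) = (486 × 2254) / (3023 × 618) = 1095444 / 1868214 = 0.58636

0.586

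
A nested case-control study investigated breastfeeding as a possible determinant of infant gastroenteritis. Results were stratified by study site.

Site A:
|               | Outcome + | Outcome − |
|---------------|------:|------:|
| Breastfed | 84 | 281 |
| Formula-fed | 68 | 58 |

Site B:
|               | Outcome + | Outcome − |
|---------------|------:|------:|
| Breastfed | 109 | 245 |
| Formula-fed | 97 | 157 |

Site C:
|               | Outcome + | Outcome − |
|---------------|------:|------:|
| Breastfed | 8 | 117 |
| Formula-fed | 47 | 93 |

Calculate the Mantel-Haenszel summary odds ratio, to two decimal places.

OR_MH = Σ(aᵢdᵢ/nᵢ) / Σ(bᵢcᵢ/nᵢ), where nᵢ is the stratum total.
Stratum 1 (Site A): n = 491; a·d/n = 84·58/491 = 9.9226; b·c/n = 281·68/491 = 38.9165
Stratum 2 (Site B): n = 608; a·d/n = 109·157/608 = 28.1464; b·c/n = 245·97/608 = 39.0872
Stratum 3 (Site C): n = 265; a·d/n = 8·93/265 = 2.8075; b·c/n = 117·47/265 = 20.7509
OR_MH = (9.9226 + 28.1464 + 2.8075) / (38.9165 + 39.0872 + 20.7509) = 40.8765 / 98.7546 = 0.41392

0.41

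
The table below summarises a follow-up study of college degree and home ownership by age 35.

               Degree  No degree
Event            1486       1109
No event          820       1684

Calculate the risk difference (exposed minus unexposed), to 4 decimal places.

0.2473

Reading the table with exposure as columns: a = 1486 (Degree, case), b = 820 (Degree, non-case), c = 1109 (No degree, case), d = 1684.
Risk in exposed = 1486/2306 = 0.644406; risk in unexposed = 1109/2793 = 0.397064.
Risk difference = 0.644406 − 0.397064 = 0.247342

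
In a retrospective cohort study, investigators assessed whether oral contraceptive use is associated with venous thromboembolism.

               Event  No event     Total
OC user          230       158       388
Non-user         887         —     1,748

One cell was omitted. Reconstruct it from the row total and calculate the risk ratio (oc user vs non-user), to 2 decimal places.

1.17

The missing cell is in the unexposed row: 1748 − 887 = 861.
So a = 230, b = 158, c = 887, d = 861.
RR = [a/(a+b)] / [c/(c+d)] = (230/388) / (887/1748) = 0.59278/0.50744 = 1.16819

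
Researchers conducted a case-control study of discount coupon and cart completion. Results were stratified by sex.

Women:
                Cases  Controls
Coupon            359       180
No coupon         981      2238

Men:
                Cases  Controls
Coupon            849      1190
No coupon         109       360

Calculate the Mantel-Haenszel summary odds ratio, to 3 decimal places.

3.401

OR_MH = Σ(aᵢdᵢ/nᵢ) / Σ(bᵢcᵢ/nᵢ), where nᵢ is the stratum total.
Stratum 1 (Women): n = 3758; a·d/n = 359·2238/3758 = 213.7951; b·c/n = 180·981/3758 = 46.9878
Stratum 2 (Men): n = 2508; a·d/n = 849·360/2508 = 121.8660; b·c/n = 1190·109/2508 = 51.7185
OR_MH = (213.7951 + 121.8660) / (46.9878 + 51.7185) = 335.6611 / 98.7063 = 3.40061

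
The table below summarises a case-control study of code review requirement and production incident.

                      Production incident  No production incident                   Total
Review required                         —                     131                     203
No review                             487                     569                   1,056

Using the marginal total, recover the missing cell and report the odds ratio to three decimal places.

0.642

The missing cell is in the exposed row: 203 − 131 = 72.
So a = 72, b = 131, c = 487, d = 569.
OR = (a·d)/(b·c) = (72 × 569) / (131 × 487) = 40968 / 63797 = 0.64216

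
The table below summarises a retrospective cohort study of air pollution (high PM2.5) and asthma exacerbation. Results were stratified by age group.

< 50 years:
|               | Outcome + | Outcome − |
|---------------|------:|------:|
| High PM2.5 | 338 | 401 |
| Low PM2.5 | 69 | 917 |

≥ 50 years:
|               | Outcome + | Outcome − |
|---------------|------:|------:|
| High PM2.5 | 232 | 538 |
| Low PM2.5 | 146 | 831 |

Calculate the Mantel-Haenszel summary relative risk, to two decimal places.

RR_MH = Σ(aᵢ·n₀ᵢ/nᵢ) / Σ(cᵢ·n₁ᵢ/nᵢ), with n₁ᵢ = aᵢ+bᵢ (exposed), n₀ᵢ = cᵢ+dᵢ (unexposed), nᵢ = n₁ᵢ+n₀ᵢ.
Stratum 1 (< 50 years): n₁ = 739, n₀ = 986, n = 1725; a·n₀/n = 338·986/1725 = 193.1988; c·n₁/n = 69·739/1725 = 29.5600
Stratum 2 (≥ 50 years): n₁ = 770, n₀ = 977, n = 1747; a·n₀/n = 232·977/1747 = 129.7447; c·n₁/n = 146·770/1747 = 64.3503
RR_MH = (193.1988 + 129.7447) / (29.5600 + 64.3503) = 322.9435 / 93.9103 = 3.43885

3.44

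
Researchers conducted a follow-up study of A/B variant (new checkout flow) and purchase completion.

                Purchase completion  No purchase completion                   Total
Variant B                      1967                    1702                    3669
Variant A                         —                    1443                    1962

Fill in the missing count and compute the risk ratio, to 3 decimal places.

The missing cell is in the unexposed row: 1962 − 1443 = 519.
So a = 1967, b = 1702, c = 519, d = 1443.
RR = [a/(a+b)] / [c/(c+d)] = (1967/3669) / (519/1962) = 0.53611/0.26453 = 2.02669

2.027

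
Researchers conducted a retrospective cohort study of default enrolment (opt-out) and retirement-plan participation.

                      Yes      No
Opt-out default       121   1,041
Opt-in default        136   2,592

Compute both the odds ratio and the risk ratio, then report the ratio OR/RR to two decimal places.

Cells: a = 121, b = 1041, c = 136, d = 2592.
OR = (121·2592)/(1041·136) = 313632/141576 = 2.21529
Risk in exposed = 121/1162 = 0.10413; risk in unexposed = 136/2728 = 0.04985; RR = 2.08874
OR/RR = 2.21529 / 2.08874 = 1.06059
The outcome is not rare, so the OR lies further from 1 than the RR.

1.06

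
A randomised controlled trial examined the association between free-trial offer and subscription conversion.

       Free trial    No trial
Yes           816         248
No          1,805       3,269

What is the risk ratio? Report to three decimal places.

4.415

Reading the table with exposure as columns: a = 816 (Free trial, case), b = 1805 (Free trial, non-case), c = 248 (No trial, case), d = 3269.
Risk in exposed = 816/2621 = 0.31133; risk in unexposed = 248/3517 = 0.07051.
RR = 0.31133 / 0.07051 = 4.41513
The risk among the exposed is 4.42 times that among the unexposed.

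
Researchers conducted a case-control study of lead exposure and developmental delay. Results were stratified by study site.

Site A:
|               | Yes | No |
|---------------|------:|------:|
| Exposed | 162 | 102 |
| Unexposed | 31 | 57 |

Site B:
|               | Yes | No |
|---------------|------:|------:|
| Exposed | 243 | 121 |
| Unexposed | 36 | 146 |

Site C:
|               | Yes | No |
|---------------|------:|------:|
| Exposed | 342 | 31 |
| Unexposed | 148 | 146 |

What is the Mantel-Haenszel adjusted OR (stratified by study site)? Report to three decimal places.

6.966

OR_MH = Σ(aᵢdᵢ/nᵢ) / Σ(bᵢcᵢ/nᵢ), where nᵢ is the stratum total.
Stratum 1 (Site A): n = 352; a·d/n = 162·57/352 = 26.2330; b·c/n = 102·31/352 = 8.9830
Stratum 2 (Site B): n = 546; a·d/n = 243·146/546 = 64.9780; b·c/n = 121·36/546 = 7.9780
Stratum 3 (Site C): n = 667; a·d/n = 342·146/667 = 74.8606; b·c/n = 31·148/667 = 6.8786
OR_MH = (26.2330 + 64.9780 + 74.8606) / (8.9830 + 7.9780 + 6.8786) = 166.0715 / 23.8395 = 6.96622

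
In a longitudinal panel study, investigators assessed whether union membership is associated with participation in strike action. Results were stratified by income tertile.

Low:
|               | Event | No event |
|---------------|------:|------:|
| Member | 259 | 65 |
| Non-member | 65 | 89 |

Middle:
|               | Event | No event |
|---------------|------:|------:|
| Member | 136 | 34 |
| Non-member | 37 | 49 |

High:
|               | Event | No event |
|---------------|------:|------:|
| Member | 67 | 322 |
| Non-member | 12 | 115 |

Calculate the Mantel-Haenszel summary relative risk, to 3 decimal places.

RR_MH = Σ(aᵢ·n₀ᵢ/nᵢ) / Σ(cᵢ·n₁ᵢ/nᵢ), with n₁ᵢ = aᵢ+bᵢ (exposed), n₀ᵢ = cᵢ+dᵢ (unexposed), nᵢ = n₁ᵢ+n₀ᵢ.
Stratum 1 (Low): n₁ = 324, n₀ = 154, n = 478; a·n₀/n = 259·154/478 = 83.4435; c·n₁/n = 65·324/478 = 44.0586
Stratum 2 (Middle): n₁ = 170, n₀ = 86, n = 256; a·n₀/n = 136·86/256 = 45.6875; c·n₁/n = 37·170/256 = 24.5703
Stratum 3 (High): n₁ = 389, n₀ = 127, n = 516; a·n₀/n = 67·127/516 = 16.4903; c·n₁/n = 12·389/516 = 9.0465
RR_MH = (83.4435 + 45.6875 + 16.4903) / (44.0586 + 24.5703 + 9.0465) = 145.6213 / 77.6754 = 1.87474

1.875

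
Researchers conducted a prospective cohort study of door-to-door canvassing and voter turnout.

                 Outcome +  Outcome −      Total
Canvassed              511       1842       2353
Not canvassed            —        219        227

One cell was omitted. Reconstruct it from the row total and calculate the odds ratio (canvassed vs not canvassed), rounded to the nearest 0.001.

The missing cell is in the unexposed row: 227 − 219 = 8.
So a = 511, b = 1842, c = 8, d = 219.
OR = (a·d)/(b·c) = (511 × 219) / (1842 × 8) = 111909 / 14736 = 7.59426

7.594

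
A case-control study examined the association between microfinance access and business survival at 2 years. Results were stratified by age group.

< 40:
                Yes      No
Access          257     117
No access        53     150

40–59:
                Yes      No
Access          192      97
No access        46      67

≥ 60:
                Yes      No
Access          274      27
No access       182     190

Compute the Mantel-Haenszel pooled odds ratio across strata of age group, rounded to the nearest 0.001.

6.044

OR_MH = Σ(aᵢdᵢ/nᵢ) / Σ(bᵢcᵢ/nᵢ), where nᵢ is the stratum total.
Stratum 1 (< 40): n = 577; a·d/n = 257·150/577 = 66.8111; b·c/n = 117·53/577 = 10.7470
Stratum 2 (40–59): n = 402; a·d/n = 192·67/402 = 32.0000; b·c/n = 97·46/402 = 11.0995
Stratum 3 (≥ 60): n = 673; a·d/n = 274·190/673 = 77.3551; b·c/n = 27·182/673 = 7.3016
OR_MH = (66.8111 + 32.0000 + 77.3551) / (10.7470 + 11.0995 + 7.3016) = 176.1662 / 29.1481 = 6.04383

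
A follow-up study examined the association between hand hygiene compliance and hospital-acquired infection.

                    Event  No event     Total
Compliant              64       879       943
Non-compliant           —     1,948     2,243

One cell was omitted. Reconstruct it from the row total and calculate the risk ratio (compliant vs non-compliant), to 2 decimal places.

0.52

The missing cell is in the unexposed row: 2243 − 1948 = 295.
So a = 64, b = 879, c = 295, d = 1948.
RR = [a/(a+b)] / [c/(c+d)] = (64/943) / (295/2243) = 0.06787/0.13152 = 0.51603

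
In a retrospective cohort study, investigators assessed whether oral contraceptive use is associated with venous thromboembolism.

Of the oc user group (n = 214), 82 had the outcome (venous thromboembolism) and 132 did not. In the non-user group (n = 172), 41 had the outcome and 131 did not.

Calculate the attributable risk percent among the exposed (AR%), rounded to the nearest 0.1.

From the description: a = 82, b = 132, c = 41, d = 131.
Risk in exposed = 82/214 = 0.38318; risk in unexposed = 41/172 = 0.23837.
RR = 0.38318/0.23837 = 1.60748
AR% = (RR − 1)/RR × 100 = (1.60748 − 1)/1.60748 × 100 = 37.7907%

37.8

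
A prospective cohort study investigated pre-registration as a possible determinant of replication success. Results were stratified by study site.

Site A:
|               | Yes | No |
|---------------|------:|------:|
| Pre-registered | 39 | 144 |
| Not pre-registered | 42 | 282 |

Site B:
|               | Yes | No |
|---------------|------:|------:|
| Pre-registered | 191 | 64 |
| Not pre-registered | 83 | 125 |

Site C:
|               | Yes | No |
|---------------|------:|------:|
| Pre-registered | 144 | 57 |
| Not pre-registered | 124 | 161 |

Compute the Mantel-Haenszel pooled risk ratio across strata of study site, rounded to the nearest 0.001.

1.740

RR_MH = Σ(aᵢ·n₀ᵢ/nᵢ) / Σ(cᵢ·n₁ᵢ/nᵢ), with n₁ᵢ = aᵢ+bᵢ (exposed), n₀ᵢ = cᵢ+dᵢ (unexposed), nᵢ = n₁ᵢ+n₀ᵢ.
Stratum 1 (Site A): n₁ = 183, n₀ = 324, n = 507; a·n₀/n = 39·324/507 = 24.9231; c·n₁/n = 42·183/507 = 15.1598
Stratum 2 (Site B): n₁ = 255, n₀ = 208, n = 463; a·n₀/n = 191·208/463 = 85.8056; c·n₁/n = 83·255/463 = 45.7127
Stratum 3 (Site C): n₁ = 201, n₀ = 285, n = 486; a·n₀/n = 144·285/486 = 84.4444; c·n₁/n = 124·201/486 = 51.2840
RR_MH = (24.9231 + 85.8056 + 84.4444) / (15.1598 + 45.7127 + 51.2840) = 195.1731 / 112.1565 = 1.74019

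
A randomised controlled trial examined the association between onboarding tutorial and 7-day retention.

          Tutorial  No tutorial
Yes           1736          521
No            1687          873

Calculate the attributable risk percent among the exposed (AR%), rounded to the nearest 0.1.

26.3

Reading the table with exposure as columns: a = 1736 (Tutorial, case), b = 1687 (Tutorial, non-case), c = 521 (No tutorial, case), d = 873.
Risk in exposed = 1736/3423 = 0.50716; risk in unexposed = 521/1394 = 0.37374.
RR = 0.50716/0.37374 = 1.35696
AR% = (RR − 1)/RR × 100 = (1.35696 − 1)/1.35696 × 100 = 26.3060%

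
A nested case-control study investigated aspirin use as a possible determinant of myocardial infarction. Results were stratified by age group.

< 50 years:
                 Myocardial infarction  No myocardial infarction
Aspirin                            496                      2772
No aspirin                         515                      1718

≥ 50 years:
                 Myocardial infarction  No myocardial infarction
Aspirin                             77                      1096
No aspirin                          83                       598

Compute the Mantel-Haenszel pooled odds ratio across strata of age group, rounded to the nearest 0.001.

0.582

OR_MH = Σ(aᵢdᵢ/nᵢ) / Σ(bᵢcᵢ/nᵢ), where nᵢ is the stratum total.
Stratum 1 (< 50 years): n = 5501; a·d/n = 496·1718/5501 = 154.9042; b·c/n = 2772·515/5501 = 259.5128
Stratum 2 (≥ 50 years): n = 1854; a·d/n = 77·598/1854 = 24.8360; b·c/n = 1096·83/1854 = 49.0658
OR_MH = (154.9042 + 24.8360) / (259.5128 + 49.0658) = 179.7402 / 308.5786 = 0.58248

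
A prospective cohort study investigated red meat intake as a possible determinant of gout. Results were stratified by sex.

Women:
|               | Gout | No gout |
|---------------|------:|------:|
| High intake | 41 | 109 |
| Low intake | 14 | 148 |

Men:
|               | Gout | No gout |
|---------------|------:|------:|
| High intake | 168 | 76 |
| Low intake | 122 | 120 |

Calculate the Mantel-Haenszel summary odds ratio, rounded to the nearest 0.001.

2.542

OR_MH = Σ(aᵢdᵢ/nᵢ) / Σ(bᵢcᵢ/nᵢ), where nᵢ is the stratum total.
Stratum 1 (Women): n = 312; a·d/n = 41·148/312 = 19.4487; b·c/n = 109·14/312 = 4.8910
Stratum 2 (Men): n = 486; a·d/n = 168·120/486 = 41.4815; b·c/n = 76·122/486 = 19.0782
OR_MH = (19.4487 + 41.4815) / (4.8910 + 19.0782) = 60.9302 / 23.9692 = 2.54202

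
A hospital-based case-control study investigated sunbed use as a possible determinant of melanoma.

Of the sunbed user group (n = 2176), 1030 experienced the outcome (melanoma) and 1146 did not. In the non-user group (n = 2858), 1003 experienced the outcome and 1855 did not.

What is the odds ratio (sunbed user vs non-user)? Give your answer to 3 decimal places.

1.662

From the description: a = 1030, b = 1146, c = 1003, d = 1855.
OR = (a·d)/(b·c) = (1030 × 1855) / (1146 × 1003) = 1910650 / 1149438 = 1.66225
The odds of melanoma are about 1.66 times as high in the sunbed user group.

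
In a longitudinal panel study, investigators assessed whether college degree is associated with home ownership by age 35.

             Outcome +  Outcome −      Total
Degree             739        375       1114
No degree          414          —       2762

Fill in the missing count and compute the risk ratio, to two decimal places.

The missing cell is in the unexposed row: 2762 − 414 = 2348.
So a = 739, b = 375, c = 414, d = 2348.
RR = [a/(a+b)] / [c/(c+d)] = (739/1114) / (414/2762) = 0.66338/0.14989 = 4.42571

4.43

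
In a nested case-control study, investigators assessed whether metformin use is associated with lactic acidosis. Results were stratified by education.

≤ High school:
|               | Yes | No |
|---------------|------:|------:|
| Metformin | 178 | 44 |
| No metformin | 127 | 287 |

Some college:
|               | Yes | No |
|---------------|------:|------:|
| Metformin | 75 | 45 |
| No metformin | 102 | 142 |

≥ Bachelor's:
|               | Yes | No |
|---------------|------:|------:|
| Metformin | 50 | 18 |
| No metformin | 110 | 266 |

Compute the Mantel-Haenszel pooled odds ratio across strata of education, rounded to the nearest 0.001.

5.397

OR_MH = Σ(aᵢdᵢ/nᵢ) / Σ(bᵢcᵢ/nᵢ), where nᵢ is the stratum total.
Stratum 1 (≤ High school): n = 636; a·d/n = 178·287/636 = 80.3239; b·c/n = 44·127/636 = 8.7862
Stratum 2 (Some college): n = 364; a·d/n = 75·142/364 = 29.2582; b·c/n = 45·102/364 = 12.6099
Stratum 3 (≥ Bachelor's): n = 444; a·d/n = 50·266/444 = 29.9550; b·c/n = 18·110/444 = 4.4595
OR_MH = (80.3239 + 29.2582 + 29.9550) / (8.7862 + 12.6099 + 4.4595) = 139.5371 / 25.8555 = 5.39680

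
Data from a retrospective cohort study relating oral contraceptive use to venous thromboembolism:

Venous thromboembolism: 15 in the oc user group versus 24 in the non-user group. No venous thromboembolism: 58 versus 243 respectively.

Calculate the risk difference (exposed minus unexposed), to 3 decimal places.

From the description: a = 15, b = 58, c = 24, d = 243.
Risk in exposed = 15/73 = 0.205479; risk in unexposed = 24/267 = 0.089888.
Risk difference = 0.205479 − 0.089888 = 0.115592

0.116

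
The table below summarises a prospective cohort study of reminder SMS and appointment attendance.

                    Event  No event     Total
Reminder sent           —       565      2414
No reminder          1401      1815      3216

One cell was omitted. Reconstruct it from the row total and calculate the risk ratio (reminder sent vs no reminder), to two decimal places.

1.76

The missing cell is in the exposed row: 2414 − 565 = 1849.
So a = 1849, b = 565, c = 1401, d = 1815.
RR = [a/(a+b)] / [c/(c+d)] = (1849/2414) / (1401/3216) = 0.76595/0.43563 = 1.75824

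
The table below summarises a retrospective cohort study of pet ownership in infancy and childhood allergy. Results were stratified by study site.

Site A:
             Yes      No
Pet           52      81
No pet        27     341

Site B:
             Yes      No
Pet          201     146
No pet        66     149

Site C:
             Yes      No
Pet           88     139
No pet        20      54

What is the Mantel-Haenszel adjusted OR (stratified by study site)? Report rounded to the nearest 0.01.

3.40

OR_MH = Σ(aᵢdᵢ/nᵢ) / Σ(bᵢcᵢ/nᵢ), where nᵢ is the stratum total.
Stratum 1 (Site A): n = 501; a·d/n = 52·341/501 = 35.3932; b·c/n = 81·27/501 = 4.3653
Stratum 2 (Site B): n = 562; a·d/n = 201·149/562 = 53.2900; b·c/n = 146·66/562 = 17.1459
Stratum 3 (Site C): n = 301; a·d/n = 88·54/301 = 15.7874; b·c/n = 139·20/301 = 9.2359
OR_MH = (35.3932 + 53.2900 + 15.7874) / (4.3653 + 17.1459 + 9.2359) = 104.4706 / 30.7471 = 3.39774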